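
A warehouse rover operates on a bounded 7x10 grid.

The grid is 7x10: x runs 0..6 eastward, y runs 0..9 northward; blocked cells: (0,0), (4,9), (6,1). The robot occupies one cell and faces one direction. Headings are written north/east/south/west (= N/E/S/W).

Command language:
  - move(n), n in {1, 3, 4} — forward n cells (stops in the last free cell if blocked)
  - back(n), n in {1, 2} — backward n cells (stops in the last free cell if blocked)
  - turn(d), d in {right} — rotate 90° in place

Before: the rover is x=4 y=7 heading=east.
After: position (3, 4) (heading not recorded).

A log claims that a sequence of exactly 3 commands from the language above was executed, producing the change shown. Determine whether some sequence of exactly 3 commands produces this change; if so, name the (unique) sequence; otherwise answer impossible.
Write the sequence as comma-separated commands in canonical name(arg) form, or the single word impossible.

back(1), turn(right), move(3)

key: running move(3) before back(1) would end elsewhere — order is forced
begin: x=4 y=7 heading=east
[1] after back(1): x=3 y=7 heading=east
[2] after turn(right): x=3 y=7 heading=south
[3] after move(3): x=3 y=4 heading=south
no rival 3-sequence matches.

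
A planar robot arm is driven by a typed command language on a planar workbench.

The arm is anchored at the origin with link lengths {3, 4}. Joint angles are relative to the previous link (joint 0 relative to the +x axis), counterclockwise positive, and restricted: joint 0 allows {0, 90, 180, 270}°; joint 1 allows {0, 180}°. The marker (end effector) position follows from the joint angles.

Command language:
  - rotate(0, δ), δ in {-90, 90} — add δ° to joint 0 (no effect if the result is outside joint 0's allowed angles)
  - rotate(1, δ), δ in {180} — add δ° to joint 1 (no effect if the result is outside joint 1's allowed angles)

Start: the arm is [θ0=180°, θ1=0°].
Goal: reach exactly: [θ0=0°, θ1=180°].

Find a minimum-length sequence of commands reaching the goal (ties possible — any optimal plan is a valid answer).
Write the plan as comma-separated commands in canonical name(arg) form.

from: [θ0=180°, θ1=0°]
t=1 rotate(0, -90) ⇒ [θ0=90°, θ1=0°]
t=2 rotate(0, -90) ⇒ [θ0=0°, θ1=0°]
t=3 rotate(1, 180) ⇒ [θ0=0°, θ1=180°]
minimal: 3 command(s), checked below 3.

rotate(0, -90), rotate(0, -90), rotate(1, 180)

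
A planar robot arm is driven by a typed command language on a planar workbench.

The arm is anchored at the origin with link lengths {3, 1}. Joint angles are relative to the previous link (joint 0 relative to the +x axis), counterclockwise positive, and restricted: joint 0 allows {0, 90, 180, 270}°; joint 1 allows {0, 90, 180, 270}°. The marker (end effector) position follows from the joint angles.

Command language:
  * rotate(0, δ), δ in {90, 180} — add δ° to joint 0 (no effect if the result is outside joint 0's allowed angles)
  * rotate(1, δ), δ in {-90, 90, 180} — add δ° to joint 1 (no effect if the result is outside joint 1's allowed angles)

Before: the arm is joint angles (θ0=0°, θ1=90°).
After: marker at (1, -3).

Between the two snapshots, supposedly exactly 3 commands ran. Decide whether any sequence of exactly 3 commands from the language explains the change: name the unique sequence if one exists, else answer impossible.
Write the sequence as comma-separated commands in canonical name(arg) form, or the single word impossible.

rotate(0, 90), rotate(0, 90), rotate(0, 90)

begin: joint angles (θ0=0°, θ1=90°)
[1] after rotate(0, 90): joint angles (θ0=90°, θ1=90°)
[2] after rotate(0, 90): joint angles (θ0=180°, θ1=90°)
[3] after rotate(0, 90): joint angles (θ0=270°, θ1=90°)
no other 3-command option fits: unique.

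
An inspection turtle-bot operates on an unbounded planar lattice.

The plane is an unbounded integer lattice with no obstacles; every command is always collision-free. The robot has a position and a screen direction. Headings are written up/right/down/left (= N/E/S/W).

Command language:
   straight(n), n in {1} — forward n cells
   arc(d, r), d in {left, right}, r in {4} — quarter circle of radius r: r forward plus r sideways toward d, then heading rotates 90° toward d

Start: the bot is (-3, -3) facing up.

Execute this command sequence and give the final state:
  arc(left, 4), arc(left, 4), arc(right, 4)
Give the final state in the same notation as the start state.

(-15, -7) facing left

from: (-3, -3) facing up
step 1 (arc(left, 4)): (-7, 1) facing left
step 2 (arc(left, 4)): (-11, -3) facing down
step 3 (arc(right, 4)): (-15, -7) facing left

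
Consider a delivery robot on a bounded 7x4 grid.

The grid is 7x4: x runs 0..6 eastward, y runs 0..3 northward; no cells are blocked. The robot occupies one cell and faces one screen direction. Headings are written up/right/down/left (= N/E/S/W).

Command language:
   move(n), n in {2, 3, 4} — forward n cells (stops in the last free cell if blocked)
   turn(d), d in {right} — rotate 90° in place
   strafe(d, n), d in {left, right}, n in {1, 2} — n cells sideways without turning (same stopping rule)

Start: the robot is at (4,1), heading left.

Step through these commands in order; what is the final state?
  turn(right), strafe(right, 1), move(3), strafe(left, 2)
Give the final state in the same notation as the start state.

at (3,3), heading up

t0: at (4,1), heading left
[1] after turn(right): at (4,1), heading up
[2] after strafe(right, 1): at (5,1), heading up
[3] after move(3): at (5,3), heading up
[4] after strafe(left, 2): at (3,3), heading up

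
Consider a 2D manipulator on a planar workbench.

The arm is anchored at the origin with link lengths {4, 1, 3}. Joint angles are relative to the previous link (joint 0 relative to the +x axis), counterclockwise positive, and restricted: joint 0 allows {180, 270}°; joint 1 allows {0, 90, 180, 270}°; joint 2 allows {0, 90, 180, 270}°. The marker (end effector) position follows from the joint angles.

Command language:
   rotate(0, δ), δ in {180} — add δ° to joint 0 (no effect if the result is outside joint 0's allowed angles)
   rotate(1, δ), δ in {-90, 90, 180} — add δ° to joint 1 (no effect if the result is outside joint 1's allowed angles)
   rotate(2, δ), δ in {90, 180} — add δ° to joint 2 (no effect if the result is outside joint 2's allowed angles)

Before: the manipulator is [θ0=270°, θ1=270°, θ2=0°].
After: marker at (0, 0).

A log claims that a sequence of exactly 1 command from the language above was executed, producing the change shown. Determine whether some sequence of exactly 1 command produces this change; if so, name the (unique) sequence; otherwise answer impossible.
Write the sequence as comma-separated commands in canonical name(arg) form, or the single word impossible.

begin: [θ0=270°, θ1=270°, θ2=0°]
1. rotate(1, -90) → [θ0=270°, θ1=180°, θ2=0°]
all 6 alternatives checked — unique.

rotate(1, -90)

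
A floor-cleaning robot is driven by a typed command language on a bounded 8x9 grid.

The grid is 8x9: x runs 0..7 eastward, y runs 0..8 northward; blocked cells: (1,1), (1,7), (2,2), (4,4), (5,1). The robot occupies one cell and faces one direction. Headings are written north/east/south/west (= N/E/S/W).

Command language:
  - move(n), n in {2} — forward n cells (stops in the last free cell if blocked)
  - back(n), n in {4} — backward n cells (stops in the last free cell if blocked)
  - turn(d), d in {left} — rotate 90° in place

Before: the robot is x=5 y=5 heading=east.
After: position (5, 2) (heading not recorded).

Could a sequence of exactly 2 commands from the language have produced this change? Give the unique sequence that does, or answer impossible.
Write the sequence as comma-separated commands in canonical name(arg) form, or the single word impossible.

key: order matters: swapping turn(left) and back(4) lands elsewhere
begin: x=5 y=5 heading=east
step 1 (turn(left)): x=5 y=5 heading=north
step 2 (back(4)): x=5 y=2 heading=north
all 9 alternatives checked — unique.

turn(left), back(4)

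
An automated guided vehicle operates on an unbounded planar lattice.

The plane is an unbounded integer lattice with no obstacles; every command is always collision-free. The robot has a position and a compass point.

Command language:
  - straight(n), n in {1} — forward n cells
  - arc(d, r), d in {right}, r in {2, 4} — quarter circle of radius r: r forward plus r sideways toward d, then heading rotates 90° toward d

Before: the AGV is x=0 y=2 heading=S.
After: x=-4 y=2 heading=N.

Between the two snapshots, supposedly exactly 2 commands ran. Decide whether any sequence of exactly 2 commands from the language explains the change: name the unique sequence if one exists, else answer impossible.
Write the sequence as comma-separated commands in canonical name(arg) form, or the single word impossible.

key: position moved to (-4,2) AND the heading swung to N — translation plus rotation needed
begin: x=0 y=2 heading=S
1. arc(right, 2) → x=-2 y=0 heading=W
2. arc(right, 2) → x=-4 y=2 heading=N
no other 2-command option fits: unique.

arc(right, 2), arc(right, 2)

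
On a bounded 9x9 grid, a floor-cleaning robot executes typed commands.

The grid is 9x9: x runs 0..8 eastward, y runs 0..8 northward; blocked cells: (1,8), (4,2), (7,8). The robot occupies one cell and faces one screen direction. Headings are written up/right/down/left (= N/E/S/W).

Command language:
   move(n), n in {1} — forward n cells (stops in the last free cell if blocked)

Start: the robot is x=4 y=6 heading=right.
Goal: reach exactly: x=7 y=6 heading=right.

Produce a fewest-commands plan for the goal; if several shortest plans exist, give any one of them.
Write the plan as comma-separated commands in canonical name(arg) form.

t0: x=4 y=6 heading=right
1. move(1) → x=5 y=6 heading=right
2. move(1) → x=6 y=6 heading=right
3. move(1) → x=7 y=6 heading=right
minimal: 3 command(s), checked below 3.

move(1), move(1), move(1)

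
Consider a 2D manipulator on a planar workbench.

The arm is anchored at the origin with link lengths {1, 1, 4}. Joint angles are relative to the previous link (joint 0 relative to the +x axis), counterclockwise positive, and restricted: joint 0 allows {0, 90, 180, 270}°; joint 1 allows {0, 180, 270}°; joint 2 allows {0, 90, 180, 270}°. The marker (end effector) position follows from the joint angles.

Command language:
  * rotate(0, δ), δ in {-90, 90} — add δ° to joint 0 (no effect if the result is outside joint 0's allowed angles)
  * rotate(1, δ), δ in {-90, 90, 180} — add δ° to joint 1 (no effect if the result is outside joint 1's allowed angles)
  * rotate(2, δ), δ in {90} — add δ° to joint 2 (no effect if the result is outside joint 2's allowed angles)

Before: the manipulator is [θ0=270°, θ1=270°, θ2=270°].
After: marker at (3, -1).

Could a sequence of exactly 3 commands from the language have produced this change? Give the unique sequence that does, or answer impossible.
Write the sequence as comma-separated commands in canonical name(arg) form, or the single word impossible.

rotate(2, 90), rotate(2, 90), rotate(2, 90)

initial: [θ0=270°, θ1=270°, θ2=270°]
1. rotate(2, 90) → [θ0=270°, θ1=270°, θ2=0°]
2. rotate(2, 90) → [θ0=270°, θ1=270°, θ2=90°]
3. rotate(2, 90) → [θ0=270°, θ1=270°, θ2=180°]
all 216 alternatives checked — unique.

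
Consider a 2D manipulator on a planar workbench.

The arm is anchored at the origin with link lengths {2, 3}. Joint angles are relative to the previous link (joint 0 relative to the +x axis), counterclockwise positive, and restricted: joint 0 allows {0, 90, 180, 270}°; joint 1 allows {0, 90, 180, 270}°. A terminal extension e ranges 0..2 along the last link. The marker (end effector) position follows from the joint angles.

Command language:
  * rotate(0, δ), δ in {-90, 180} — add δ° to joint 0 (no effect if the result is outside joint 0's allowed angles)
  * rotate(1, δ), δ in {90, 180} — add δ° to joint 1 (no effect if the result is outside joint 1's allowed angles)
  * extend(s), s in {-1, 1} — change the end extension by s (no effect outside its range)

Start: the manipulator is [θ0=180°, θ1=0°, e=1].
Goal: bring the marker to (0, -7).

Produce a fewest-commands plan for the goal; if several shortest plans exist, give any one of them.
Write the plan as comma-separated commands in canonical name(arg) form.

rotate(0, 180), extend(1), rotate(0, -90)

start: [θ0=180°, θ1=0°, e=1]
[1] after rotate(0, 180): [θ0=0°, θ1=0°, e=1]
[2] after extend(1): [θ0=0°, θ1=0°, e=2]
[3] after rotate(0, -90): [θ0=270°, θ1=0°, e=2]
minimal: 3 command(s), checked below 3.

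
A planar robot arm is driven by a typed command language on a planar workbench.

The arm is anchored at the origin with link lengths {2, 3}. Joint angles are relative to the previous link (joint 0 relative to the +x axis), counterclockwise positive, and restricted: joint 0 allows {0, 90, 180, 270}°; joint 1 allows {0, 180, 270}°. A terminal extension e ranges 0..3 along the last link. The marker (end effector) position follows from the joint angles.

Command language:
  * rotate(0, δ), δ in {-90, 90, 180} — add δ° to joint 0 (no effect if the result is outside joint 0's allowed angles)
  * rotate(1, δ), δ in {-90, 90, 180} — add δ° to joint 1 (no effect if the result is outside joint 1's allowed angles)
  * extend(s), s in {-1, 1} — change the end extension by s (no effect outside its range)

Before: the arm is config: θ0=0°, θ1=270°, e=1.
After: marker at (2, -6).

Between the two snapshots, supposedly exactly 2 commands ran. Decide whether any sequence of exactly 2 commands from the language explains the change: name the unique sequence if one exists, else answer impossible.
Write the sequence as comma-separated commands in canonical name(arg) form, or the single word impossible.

extend(1), extend(1)

from: config: θ0=0°, θ1=270°, e=1
step 1 (extend(1)): config: θ0=0°, θ1=270°, e=2
step 2 (extend(1)): config: θ0=0°, θ1=270°, e=3
no other 2-command option fits: unique.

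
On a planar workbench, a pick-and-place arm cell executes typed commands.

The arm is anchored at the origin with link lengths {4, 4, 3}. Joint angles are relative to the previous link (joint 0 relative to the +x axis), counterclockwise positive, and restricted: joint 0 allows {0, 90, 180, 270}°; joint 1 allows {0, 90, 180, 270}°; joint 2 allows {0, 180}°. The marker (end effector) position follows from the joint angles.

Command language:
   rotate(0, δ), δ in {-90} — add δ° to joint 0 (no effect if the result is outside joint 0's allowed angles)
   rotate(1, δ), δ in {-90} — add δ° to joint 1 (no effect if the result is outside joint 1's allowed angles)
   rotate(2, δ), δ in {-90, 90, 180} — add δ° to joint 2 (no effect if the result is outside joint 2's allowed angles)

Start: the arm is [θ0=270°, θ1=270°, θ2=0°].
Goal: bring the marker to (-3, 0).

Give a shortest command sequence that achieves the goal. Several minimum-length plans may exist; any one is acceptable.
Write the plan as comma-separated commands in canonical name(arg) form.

initial: [θ0=270°, θ1=270°, θ2=0°]
t=1 rotate(2, 180) ⇒ [θ0=270°, θ1=270°, θ2=180°]
t=2 rotate(0, -90) ⇒ [θ0=180°, θ1=270°, θ2=180°]
t=3 rotate(1, -90) ⇒ [θ0=180°, θ1=180°, θ2=180°]
minimal: 3 command(s), checked below 3.

rotate(2, 180), rotate(0, -90), rotate(1, -90)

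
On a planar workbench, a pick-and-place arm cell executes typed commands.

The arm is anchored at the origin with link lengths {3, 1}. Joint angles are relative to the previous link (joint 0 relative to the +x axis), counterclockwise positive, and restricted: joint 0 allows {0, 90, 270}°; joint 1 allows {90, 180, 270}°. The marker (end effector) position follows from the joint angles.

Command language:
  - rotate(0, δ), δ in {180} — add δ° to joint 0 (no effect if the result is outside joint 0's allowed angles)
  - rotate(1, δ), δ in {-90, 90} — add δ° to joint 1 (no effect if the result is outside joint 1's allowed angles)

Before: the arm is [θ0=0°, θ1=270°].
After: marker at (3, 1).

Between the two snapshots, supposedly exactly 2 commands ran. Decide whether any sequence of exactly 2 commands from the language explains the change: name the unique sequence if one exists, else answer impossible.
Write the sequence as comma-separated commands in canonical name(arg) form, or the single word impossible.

rotate(1, -90), rotate(1, -90)

t0: [θ0=0°, θ1=270°]
[1] after rotate(1, -90): [θ0=0°, θ1=180°]
[2] after rotate(1, -90): [θ0=0°, θ1=90°]
uniquely the one of 9 2-step routes that fits.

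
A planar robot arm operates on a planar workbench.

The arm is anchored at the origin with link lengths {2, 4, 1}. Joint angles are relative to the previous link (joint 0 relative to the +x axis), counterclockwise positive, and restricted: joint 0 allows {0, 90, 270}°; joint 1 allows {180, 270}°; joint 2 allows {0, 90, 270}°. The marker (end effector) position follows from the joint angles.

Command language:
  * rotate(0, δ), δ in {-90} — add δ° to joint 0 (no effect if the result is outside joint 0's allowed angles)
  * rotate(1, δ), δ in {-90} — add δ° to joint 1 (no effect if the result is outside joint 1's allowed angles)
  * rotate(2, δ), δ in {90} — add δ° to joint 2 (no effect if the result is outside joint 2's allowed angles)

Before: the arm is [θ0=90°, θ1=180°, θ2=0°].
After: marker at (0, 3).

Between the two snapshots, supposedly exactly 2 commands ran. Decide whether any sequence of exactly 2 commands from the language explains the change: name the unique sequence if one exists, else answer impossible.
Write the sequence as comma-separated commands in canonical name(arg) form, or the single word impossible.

from: [θ0=90°, θ1=180°, θ2=0°]
t=1 rotate(0, -90) ⇒ [θ0=0°, θ1=180°, θ2=0°]
t=2 rotate(0, -90) ⇒ [θ0=270°, θ1=180°, θ2=0°]
uniquely the one of 9 2-step routes that fits.

rotate(0, -90), rotate(0, -90)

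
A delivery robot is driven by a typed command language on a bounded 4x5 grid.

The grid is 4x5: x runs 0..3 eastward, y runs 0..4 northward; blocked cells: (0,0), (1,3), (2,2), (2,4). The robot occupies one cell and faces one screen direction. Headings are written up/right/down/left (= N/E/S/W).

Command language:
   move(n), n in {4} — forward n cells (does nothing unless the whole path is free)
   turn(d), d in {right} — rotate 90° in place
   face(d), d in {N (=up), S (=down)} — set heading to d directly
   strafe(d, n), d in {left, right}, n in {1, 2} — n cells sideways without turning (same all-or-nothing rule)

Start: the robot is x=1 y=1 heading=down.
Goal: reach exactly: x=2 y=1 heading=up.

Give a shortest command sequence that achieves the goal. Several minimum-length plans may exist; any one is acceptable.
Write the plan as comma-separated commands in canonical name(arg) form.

start: x=1 y=1 heading=down
1. face(N) → x=1 y=1 heading=up
2. strafe(right, 1) → x=2 y=1 heading=up
nothing shorter than 2 reaches the goal.

face(N), strafe(right, 1)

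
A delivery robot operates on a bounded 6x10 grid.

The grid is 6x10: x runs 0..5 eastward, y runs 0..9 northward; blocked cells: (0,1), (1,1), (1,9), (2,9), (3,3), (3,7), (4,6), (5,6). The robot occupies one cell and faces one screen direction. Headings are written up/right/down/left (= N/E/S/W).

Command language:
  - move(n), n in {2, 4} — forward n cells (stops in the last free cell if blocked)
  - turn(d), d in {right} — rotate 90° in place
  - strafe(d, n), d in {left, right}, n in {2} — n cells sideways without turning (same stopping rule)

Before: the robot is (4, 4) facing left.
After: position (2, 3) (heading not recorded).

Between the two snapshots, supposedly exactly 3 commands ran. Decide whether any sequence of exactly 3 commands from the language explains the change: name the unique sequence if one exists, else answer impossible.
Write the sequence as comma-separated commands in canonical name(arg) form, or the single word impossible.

strafe(right, 2), move(2), strafe(left, 2)

key: strafe(right, 2) is stopped early by the blocked cell at (4,6)
initial: (4, 4) facing left
[1] after strafe(right, 2): (4, 5) facing left
[2] after move(2): (2, 5) facing left
[3] after strafe(left, 2): (2, 3) facing left
uniquely the one of 125 3-step routes that fits.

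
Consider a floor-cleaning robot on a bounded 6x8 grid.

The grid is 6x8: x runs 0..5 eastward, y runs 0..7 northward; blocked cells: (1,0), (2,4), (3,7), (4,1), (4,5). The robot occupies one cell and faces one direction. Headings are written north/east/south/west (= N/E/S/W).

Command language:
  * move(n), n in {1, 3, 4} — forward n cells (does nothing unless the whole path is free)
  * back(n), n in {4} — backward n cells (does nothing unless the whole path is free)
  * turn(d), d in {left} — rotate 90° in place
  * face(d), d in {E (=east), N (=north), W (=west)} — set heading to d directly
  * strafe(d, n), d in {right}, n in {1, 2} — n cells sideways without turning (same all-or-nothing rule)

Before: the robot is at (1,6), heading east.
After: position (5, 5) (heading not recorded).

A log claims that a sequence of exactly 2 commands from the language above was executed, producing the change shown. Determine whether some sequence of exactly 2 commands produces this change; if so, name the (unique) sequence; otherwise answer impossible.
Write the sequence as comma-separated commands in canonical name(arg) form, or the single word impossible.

move(4), strafe(right, 1)

key: running strafe(right, 1) before move(4) would end elsewhere — order is forced
t0: at (1,6), heading east
step 1 (move(4)): at (5,6), heading east
step 2 (strafe(right, 1)): at (5,5), heading east
no rival 2-sequence matches.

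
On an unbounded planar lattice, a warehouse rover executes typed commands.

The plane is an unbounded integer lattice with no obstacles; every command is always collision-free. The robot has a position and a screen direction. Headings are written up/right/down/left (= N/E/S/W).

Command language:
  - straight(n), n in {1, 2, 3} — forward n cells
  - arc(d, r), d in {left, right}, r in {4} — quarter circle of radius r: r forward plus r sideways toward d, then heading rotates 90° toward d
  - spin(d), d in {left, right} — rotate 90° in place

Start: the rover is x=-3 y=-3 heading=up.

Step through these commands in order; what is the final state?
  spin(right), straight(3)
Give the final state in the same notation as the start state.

x=0 y=-3 heading=right

t0: x=-3 y=-3 heading=up
1. spin(right) → x=-3 y=-3 heading=right
2. straight(3) → x=0 y=-3 heading=right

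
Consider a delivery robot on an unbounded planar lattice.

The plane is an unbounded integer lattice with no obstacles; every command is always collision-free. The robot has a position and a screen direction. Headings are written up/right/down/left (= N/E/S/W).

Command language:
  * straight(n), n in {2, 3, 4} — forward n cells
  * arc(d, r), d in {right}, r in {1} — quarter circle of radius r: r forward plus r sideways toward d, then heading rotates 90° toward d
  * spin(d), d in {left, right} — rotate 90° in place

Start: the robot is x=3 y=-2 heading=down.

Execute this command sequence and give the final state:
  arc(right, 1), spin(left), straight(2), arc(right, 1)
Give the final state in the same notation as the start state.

initial: x=3 y=-2 heading=down
step 1 (arc(right, 1)): x=2 y=-3 heading=left
step 2 (spin(left)): x=2 y=-3 heading=down
step 3 (straight(2)): x=2 y=-5 heading=down
step 4 (arc(right, 1)): x=1 y=-6 heading=left

x=1 y=-6 heading=left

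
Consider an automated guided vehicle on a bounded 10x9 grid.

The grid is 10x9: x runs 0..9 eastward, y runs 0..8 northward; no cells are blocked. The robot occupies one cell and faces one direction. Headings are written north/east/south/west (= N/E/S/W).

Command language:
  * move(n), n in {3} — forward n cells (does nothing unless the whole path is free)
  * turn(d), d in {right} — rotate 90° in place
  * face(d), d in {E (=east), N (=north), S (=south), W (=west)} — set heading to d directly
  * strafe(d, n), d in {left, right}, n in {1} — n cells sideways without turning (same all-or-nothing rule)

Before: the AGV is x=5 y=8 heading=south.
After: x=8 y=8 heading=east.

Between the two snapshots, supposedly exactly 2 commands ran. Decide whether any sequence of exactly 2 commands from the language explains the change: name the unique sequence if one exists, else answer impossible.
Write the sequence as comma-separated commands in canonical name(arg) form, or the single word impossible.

key: position moved to (8,8) AND the heading swung to E — translation plus rotation needed
initial: x=5 y=8 heading=south
step 1 (face(E)): x=5 y=8 heading=east
step 2 (move(3)): x=8 y=8 heading=east
no other 2-command option fits: unique.

face(E), move(3)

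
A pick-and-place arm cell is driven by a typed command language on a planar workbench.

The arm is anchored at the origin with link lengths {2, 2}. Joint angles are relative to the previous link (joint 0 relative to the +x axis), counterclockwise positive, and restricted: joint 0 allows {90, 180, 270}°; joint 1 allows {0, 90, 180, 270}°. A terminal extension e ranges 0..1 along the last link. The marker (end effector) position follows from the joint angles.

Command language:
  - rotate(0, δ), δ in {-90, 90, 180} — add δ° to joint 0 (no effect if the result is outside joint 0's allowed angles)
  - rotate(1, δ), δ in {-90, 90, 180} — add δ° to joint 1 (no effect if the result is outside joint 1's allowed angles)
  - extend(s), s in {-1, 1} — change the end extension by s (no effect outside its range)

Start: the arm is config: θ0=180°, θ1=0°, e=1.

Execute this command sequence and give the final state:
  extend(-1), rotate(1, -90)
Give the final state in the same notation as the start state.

from: config: θ0=180°, θ1=0°, e=1
1. extend(-1) → config: θ0=180°, θ1=0°, e=0
2. rotate(1, -90) → config: θ0=180°, θ1=270°, e=0

config: θ0=180°, θ1=270°, e=0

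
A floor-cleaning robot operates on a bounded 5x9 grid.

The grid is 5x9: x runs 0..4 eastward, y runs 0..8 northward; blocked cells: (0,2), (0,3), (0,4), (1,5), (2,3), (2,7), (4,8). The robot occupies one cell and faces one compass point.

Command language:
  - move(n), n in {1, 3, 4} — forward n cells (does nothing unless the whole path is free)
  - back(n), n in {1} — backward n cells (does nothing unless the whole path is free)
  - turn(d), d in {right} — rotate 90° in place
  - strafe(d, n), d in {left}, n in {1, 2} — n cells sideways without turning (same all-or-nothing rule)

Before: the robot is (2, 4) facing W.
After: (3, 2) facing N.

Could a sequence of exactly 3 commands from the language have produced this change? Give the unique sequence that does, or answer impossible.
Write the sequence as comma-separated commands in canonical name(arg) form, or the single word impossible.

back(1), strafe(left, 2), turn(right)

key: position moved to (3,2) AND the heading swung to N — translation plus rotation needed
from: (2, 4) facing W
[1] after back(1): (3, 4) facing W
[2] after strafe(left, 2): (3, 2) facing W
[3] after turn(right): (3, 2) facing N
all 343 alternatives checked — unique.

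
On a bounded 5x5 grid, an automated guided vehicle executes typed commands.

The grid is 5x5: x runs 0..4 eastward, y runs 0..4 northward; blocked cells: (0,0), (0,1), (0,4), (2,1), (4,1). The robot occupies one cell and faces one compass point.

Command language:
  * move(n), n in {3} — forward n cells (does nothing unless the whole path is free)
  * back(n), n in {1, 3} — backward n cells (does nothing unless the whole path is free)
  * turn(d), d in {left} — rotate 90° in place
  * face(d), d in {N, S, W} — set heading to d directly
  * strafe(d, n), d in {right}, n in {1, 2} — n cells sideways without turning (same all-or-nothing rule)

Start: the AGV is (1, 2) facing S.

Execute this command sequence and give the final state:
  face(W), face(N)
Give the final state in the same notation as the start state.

begin: (1, 2) facing S
t=1 face(W) ⇒ (1, 2) facing W
t=2 face(N) ⇒ (1, 2) facing N

(1, 2) facing N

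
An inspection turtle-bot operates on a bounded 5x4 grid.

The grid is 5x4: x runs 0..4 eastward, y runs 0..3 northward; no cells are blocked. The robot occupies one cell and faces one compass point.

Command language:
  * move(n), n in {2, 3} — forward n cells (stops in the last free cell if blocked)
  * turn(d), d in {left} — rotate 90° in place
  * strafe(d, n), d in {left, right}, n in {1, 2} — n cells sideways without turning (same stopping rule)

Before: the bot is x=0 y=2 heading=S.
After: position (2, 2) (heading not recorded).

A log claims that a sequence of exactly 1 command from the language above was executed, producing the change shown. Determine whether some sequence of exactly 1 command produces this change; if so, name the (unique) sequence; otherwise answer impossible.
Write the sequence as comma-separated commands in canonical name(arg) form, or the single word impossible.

strafe(left, 2)

start: x=0 y=2 heading=S
t=1 strafe(left, 2) ⇒ x=2 y=2 heading=S
uniquely the one of 7 1-step routes that fits.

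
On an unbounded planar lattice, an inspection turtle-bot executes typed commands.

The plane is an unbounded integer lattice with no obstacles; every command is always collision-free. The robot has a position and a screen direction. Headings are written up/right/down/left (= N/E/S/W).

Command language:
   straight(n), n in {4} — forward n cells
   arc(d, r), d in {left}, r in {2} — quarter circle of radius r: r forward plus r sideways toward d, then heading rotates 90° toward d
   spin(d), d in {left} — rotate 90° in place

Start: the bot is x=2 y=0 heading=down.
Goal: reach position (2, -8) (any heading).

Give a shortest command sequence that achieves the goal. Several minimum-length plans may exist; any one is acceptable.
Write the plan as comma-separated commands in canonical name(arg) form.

straight(4), straight(4)

from: x=2 y=0 heading=down
t=1 straight(4) ⇒ x=2 y=-4 heading=down
t=2 straight(4) ⇒ x=2 y=-8 heading=down
nothing shorter than 2 reaches the goal.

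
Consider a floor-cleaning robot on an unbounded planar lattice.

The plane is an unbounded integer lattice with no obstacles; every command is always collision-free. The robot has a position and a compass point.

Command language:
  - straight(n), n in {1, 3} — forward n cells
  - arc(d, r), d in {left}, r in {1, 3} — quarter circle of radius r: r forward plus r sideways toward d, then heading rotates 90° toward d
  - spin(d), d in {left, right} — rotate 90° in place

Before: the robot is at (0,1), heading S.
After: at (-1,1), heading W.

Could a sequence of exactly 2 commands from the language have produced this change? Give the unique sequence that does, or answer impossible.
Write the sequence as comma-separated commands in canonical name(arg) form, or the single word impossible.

key: cell and facing (now W) both changed — the 2 commands mix motion and turning
begin: at (0,1), heading S
step 1 (spin(right)): at (0,1), heading W
step 2 (straight(1)): at (-1,1), heading W
no other 2-command option fits: unique.

spin(right), straight(1)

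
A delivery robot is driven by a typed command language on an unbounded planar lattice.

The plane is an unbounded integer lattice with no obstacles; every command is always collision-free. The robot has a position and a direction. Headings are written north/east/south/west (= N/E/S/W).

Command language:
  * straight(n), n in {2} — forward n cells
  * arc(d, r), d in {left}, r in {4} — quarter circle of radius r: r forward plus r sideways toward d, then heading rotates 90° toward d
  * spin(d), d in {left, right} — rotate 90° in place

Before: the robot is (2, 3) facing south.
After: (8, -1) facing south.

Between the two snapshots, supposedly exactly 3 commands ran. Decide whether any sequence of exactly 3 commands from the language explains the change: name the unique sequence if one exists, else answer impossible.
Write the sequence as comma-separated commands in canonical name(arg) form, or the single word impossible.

arc(left, 4), straight(2), spin(right)

key: still facing S at the end — net rotation zero over 3 steps
initial: (2, 3) facing south
1. arc(left, 4) → (6, -1) facing east
2. straight(2) → (8, -1) facing east
3. spin(right) → (8, -1) facing south
all 64 alternatives checked — unique.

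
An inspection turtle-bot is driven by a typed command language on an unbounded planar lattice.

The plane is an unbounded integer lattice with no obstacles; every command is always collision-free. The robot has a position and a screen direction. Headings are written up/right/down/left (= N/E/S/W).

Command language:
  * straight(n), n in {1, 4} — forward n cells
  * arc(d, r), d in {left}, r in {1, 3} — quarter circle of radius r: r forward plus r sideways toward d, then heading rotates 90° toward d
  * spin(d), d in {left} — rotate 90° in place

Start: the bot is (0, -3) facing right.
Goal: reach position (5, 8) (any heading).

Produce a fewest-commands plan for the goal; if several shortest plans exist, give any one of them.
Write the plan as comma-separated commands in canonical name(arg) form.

start: (0, -3) facing right
step 1 (straight(1)): (1, -3) facing right
step 2 (straight(1)): (2, -3) facing right
step 3 (arc(left, 3)): (5, 0) facing up
step 4 (straight(4)): (5, 4) facing up
step 5 (straight(4)): (5, 8) facing up
minimal: 5 command(s), checked below 5.

straight(1), straight(1), arc(left, 3), straight(4), straight(4)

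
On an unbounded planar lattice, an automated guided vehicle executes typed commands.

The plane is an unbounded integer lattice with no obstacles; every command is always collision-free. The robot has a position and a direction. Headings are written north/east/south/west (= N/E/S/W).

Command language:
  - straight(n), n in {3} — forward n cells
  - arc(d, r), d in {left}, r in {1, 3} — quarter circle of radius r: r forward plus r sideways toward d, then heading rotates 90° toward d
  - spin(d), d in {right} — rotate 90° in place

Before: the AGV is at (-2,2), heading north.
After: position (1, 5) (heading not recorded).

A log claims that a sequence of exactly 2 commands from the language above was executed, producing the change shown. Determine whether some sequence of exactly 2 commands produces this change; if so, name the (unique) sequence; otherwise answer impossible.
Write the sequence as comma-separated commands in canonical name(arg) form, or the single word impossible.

spin(right), arc(left, 3)

key: running arc(left, 3) before spin(right) would end elsewhere — order is forced
begin: at (-2,2), heading north
1. spin(right) → at (-2,2), heading east
2. arc(left, 3) → at (1,5), heading north
all 16 alternatives checked — unique.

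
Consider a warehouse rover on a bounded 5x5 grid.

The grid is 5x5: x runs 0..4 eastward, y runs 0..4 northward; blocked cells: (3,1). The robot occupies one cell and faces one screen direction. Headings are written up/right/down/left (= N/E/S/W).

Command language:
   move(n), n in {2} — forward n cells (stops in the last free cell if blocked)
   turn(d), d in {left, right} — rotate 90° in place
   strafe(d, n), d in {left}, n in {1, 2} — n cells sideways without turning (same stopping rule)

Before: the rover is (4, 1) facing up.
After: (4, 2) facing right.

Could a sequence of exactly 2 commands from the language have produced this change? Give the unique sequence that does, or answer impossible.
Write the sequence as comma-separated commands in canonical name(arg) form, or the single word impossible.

turn(right), strafe(left, 1)

key: running strafe(left, 1) before turn(right) would end elsewhere — order is forced
from: (4, 1) facing up
1. turn(right) → (4, 1) facing right
2. strafe(left, 1) → (4, 2) facing right
uniquely the one of 25 2-step routes that fits.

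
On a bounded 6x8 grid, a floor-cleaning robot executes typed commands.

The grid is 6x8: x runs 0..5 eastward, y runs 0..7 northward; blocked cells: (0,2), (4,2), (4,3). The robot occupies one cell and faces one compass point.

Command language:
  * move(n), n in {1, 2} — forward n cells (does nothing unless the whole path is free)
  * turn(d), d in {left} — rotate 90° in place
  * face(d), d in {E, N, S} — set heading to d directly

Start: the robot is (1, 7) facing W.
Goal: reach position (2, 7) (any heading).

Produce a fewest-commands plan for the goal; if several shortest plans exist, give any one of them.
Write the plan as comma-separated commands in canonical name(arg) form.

initial: (1, 7) facing W
t=1 face(E) ⇒ (1, 7) facing E
t=2 move(1) ⇒ (2, 7) facing E
minimal: 2 command(s), checked below 2.

face(E), move(1)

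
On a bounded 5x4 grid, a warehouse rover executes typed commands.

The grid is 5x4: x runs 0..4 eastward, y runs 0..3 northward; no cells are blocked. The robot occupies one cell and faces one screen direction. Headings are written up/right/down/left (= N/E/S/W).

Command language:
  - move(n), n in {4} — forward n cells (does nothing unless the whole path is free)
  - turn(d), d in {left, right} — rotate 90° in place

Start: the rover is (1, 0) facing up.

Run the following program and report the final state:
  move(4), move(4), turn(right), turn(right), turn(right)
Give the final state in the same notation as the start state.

(1, 0) facing left

begin: (1, 0) facing up
step 1 (move(4)): (1, 0) facing up
step 2 (move(4)): (1, 0) facing up
step 3 (turn(right)): (1, 0) facing right
step 4 (turn(right)): (1, 0) facing down
step 5 (turn(right)): (1, 0) facing left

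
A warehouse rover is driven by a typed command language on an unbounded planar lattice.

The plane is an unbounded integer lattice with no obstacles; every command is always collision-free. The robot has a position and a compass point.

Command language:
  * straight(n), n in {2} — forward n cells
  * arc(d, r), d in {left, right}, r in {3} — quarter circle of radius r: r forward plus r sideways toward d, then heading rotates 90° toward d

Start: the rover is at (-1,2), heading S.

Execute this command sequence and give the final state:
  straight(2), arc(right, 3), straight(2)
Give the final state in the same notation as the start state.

t0: at (-1,2), heading S
1. straight(2) → at (-1,0), heading S
2. arc(right, 3) → at (-4,-3), heading W
3. straight(2) → at (-6,-3), heading W

at (-6,-3), heading W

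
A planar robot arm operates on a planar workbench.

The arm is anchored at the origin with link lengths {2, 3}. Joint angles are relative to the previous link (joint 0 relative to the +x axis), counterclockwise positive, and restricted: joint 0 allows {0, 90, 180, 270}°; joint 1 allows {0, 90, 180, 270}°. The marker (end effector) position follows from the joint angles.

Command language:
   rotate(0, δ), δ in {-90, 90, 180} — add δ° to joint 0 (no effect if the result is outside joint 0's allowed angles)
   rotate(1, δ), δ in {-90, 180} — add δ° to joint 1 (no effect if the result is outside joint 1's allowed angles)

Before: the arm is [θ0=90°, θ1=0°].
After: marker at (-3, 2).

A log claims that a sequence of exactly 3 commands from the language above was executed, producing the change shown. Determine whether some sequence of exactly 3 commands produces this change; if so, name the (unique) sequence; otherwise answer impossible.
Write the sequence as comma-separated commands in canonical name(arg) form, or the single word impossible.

rotate(1, -90), rotate(1, -90), rotate(1, -90)

begin: [θ0=90°, θ1=0°]
t=1 rotate(1, -90) ⇒ [θ0=90°, θ1=270°]
t=2 rotate(1, -90) ⇒ [θ0=90°, θ1=180°]
t=3 rotate(1, -90) ⇒ [θ0=90°, θ1=90°]
no rival 3-sequence matches.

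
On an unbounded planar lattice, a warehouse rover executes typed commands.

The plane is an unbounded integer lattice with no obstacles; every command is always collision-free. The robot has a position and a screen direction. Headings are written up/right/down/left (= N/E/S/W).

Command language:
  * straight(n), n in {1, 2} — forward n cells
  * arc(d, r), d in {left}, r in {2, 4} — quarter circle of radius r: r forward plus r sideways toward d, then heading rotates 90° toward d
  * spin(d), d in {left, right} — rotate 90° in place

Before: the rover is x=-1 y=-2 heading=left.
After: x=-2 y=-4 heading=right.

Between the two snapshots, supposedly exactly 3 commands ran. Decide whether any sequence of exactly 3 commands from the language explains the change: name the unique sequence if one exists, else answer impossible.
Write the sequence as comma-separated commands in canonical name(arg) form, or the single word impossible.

key: order matters: swapping arc(left, 2) and straight(1) lands elsewhere
start: x=-1 y=-2 heading=left
t=1 arc(left, 2) ⇒ x=-3 y=-4 heading=down
t=2 spin(left) ⇒ x=-3 y=-4 heading=right
t=3 straight(1) ⇒ x=-2 y=-4 heading=right
uniquely the one of 216 3-step routes that fits.

arc(left, 2), spin(left), straight(1)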